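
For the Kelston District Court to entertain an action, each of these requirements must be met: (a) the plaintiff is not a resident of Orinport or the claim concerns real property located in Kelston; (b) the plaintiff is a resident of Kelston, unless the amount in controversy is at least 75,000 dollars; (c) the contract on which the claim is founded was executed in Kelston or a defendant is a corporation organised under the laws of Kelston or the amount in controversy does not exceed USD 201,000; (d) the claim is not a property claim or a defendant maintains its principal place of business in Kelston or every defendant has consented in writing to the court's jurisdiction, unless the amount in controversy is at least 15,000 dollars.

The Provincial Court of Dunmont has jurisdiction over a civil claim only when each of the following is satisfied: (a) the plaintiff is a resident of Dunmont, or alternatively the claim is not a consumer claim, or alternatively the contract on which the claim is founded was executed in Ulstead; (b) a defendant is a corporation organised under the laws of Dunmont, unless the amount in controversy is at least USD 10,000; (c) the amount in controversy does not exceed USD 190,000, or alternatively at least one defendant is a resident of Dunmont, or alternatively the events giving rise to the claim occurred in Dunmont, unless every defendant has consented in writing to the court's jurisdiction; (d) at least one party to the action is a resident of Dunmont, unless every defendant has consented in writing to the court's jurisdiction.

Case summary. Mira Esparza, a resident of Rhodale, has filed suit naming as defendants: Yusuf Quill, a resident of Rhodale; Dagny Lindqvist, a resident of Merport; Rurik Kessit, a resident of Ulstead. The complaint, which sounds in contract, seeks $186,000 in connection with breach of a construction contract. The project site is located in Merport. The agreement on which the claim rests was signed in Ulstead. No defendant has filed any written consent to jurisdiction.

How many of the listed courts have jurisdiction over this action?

1

The Kelston District Court:
  (a) The plaintiff resides in Rhodale, which is not Orinport — that alternative is enough. Satisfied.
  (b) The plaintiff resides in Rhodale, not Kelston. The proviso rescues it, though: the amount in controversy is $186,000, which meets the 75,000 dollars floor. Met.
  (c) The amount in controversy is $186,000, within the USD 201,000 ceiling, so this disjunct is met. Satisfied.
  (d) The claim is a contract claim, not a property claim, so one alternative holds. Satisfied.
  → The court has jurisdiction.
The Provincial Court of Dunmont:
  (a) The claim is a contract claim, not a consumer claim, so this disjunct is met. Satisfied.
  (b) No defendant is a corporation. However, the amount in controversy is 186,000 dollars, which meets the $10,000 floor, so the 'unless' proviso supplies this condition. Met.
  (c) The amount in controversy is USD 186,000, within the 190,000 dollars ceiling, which satisfies one of the alternatives. Met.
  (d) No party resides in Dunmont. The proviso offers no rescue either, since no such written consent has been filed. Not satisfied.
  → No jurisdiction.
Courts with jurisdiction: the Kelston District Court — 1 in total.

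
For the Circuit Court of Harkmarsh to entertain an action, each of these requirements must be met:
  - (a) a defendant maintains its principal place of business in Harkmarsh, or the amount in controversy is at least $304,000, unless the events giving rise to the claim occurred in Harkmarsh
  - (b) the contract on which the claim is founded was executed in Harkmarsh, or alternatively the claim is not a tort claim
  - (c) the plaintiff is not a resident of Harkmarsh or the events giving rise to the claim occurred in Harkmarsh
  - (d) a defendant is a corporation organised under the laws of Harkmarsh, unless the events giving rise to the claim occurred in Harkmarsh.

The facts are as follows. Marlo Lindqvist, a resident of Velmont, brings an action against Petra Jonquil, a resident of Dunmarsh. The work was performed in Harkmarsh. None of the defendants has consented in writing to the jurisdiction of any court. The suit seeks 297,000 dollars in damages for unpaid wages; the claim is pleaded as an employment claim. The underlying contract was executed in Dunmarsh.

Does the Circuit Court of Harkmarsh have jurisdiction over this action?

The Circuit Court of Harkmarsh:
  (a) No defendant is a corporation; the amount in controversy is $297,000, below the USD 304,000 floor — no alternative holds. The proviso rescues it, though: the operative events occurred in Harkmarsh. Condition met.
  (b) The claim is an employment claim, not a tort claim, which satisfies one of the alternatives. Condition met.
  (c) The plaintiff resides in Velmont, which is not Harkmarsh, which satisfies one of the alternatives. Met.
  (d) No defendant is a corporation. However, the operative events occurred in Harkmarsh, so the 'unless' proviso supplies this condition. Satisfied.
  → The court has jurisdiction.

Yes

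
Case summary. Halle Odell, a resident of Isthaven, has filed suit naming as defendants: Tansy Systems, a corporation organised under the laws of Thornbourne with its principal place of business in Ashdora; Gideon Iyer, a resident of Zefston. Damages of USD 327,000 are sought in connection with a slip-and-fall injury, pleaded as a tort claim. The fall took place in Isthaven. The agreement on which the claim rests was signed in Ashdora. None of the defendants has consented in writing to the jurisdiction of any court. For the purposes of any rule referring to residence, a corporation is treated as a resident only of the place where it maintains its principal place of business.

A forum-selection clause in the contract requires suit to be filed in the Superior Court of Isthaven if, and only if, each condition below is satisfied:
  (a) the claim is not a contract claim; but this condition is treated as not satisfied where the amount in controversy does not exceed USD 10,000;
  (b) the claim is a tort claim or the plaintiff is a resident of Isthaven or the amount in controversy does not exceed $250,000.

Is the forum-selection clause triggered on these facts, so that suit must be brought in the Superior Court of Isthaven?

Yes

The Superior Court of Isthaven:
  (a) The claim is a tort claim, not a contract claim. And the carve-out is inapplicable — the amount in controversy is $327,000, above the $10,000 ceiling. Condition met.
  (b) The claim is a tort claim, so one alternative holds. Satisfied.
  → The clause applies.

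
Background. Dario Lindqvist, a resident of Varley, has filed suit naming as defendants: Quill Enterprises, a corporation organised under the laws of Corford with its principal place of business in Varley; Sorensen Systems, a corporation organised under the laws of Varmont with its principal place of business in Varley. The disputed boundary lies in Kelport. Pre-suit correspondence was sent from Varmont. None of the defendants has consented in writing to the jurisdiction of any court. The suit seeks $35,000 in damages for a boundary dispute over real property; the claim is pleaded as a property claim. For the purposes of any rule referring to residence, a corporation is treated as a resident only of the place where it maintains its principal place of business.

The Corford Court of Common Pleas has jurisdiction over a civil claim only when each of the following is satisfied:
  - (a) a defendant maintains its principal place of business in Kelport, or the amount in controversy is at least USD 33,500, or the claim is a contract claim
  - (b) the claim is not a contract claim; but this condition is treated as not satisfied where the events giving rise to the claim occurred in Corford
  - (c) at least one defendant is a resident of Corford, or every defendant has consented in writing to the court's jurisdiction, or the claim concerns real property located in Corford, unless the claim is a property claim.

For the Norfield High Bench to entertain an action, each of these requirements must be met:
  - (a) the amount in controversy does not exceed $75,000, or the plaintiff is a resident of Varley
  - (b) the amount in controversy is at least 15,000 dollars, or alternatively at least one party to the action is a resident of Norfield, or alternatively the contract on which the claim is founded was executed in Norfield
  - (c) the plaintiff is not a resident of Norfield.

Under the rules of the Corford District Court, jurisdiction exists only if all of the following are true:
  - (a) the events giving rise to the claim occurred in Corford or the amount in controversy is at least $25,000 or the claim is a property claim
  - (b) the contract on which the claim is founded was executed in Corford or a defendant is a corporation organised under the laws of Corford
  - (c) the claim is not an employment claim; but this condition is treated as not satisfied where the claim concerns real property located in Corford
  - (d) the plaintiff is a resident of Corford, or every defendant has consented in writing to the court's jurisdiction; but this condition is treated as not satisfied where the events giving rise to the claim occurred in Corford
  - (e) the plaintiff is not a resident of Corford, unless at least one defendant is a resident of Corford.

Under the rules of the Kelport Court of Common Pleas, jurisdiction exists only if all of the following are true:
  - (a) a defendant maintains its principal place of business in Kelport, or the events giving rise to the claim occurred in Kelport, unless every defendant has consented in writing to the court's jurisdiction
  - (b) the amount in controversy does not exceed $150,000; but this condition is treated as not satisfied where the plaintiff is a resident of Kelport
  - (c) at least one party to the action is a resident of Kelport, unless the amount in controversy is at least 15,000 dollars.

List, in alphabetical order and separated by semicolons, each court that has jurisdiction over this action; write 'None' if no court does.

The Corford Court of Common Pleas:
  (a) The amount in controversy is 35,000 dollars, which meets the $33,500 floor, so this disjunct is met. Condition met.
  (b) The claim is a property claim, not a contract claim. The carve-out does not apply: the operative events occurred in Kelport, not Corford. Satisfied.
  (c) No defendant resides in Corford (they reside in Varley, Varley); no such written consent has been filed; the property lies in Kelport, not Corford — none of the alternatives is met. However, the claim is a property claim, so the 'unless' proviso supplies this condition. Satisfied.
  → Every requirement is satisfied — jurisdiction.
The Norfield High Bench:
  (a) The amount in controversy is 35,000 dollars, within the $75,000 ceiling — that alternative is enough. Met.
  (b) The amount in controversy is 35,000 dollars, which meets the 15,000 dollars floor, so this disjunct is met. Met.
  (c) The plaintiff resides in Varley, which is not Norfield. Satisfied.
  → All conditions met; jurisdiction exists.
The Corford District Court:
  (a) The amount in controversy is $35,000, which meets the 25,000 dollars floor, which satisfies one of the alternatives. Satisfied.
  (b) Quill Enterprises is organised under the laws of Corford, which satisfies one of the alternatives. Met.
  (c) The claim is a property claim, not an employment claim. The carve-out does not apply: the property lies in Kelport, not Corford. Met.
  (d) The plaintiff resides in Varley, not Corford; no such written consent has been filed — every alternative fails. Condition not met.
  (e) The plaintiff resides in Varley, which is not Corford. Satisfied.
  → Not every requirement is met — no jurisdiction.
The Kelport Court of Common Pleas:
  (a) The operative events occurred in Kelport — that alternative is enough. Condition met.
  (b) The amount in controversy is $35,000, within the USD 150,000 ceiling. The exception is not triggered, since the plaintiff resides in Varley, not Kelport. Met.
  (c) No party resides in Kelport. However, the amount in controversy is $35,000, which meets the 15,000 dollars floor, so the 'unless' proviso supplies this condition. Met.
  → Every requirement is satisfied — jurisdiction.

the Corford Court of Common Pleas; the Kelport Court of Common Pleas; the Norfield High Bench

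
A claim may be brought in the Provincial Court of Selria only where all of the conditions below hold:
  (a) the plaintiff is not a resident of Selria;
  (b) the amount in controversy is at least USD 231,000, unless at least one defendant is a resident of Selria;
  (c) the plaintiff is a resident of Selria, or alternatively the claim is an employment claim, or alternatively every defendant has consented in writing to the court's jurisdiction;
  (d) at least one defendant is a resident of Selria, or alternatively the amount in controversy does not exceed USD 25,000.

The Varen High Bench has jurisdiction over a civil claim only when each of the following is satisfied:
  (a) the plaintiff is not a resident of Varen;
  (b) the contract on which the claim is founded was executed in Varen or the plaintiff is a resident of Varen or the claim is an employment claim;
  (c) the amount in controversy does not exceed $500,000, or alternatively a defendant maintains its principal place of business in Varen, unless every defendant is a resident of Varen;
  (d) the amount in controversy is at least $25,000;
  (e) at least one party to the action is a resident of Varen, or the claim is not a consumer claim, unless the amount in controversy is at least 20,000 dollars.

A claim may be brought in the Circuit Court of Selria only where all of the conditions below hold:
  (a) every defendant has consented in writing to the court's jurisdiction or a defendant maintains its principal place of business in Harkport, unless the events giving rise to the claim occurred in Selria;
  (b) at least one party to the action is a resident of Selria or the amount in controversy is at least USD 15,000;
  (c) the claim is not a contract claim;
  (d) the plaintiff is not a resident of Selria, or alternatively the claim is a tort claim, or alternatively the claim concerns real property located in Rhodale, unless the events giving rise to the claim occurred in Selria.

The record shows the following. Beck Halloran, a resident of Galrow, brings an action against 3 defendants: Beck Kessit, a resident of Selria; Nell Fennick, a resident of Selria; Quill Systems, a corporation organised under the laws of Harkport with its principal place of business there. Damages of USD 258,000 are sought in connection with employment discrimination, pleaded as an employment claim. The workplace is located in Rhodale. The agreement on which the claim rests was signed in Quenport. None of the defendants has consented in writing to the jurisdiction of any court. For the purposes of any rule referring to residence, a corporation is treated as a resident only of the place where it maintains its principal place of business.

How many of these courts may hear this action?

3

The Provincial Court of Selria:
  (a) The plaintiff resides in Galrow, which is not Selria. Condition met.
  (b) The amount in controversy is $258,000, which meets the $231,000 floor. Condition met.
  (c) The claim is an employment claim, so this disjunct is met. Condition met.
  (d) Beck Kessit resides in Selria, so this disjunct is met. Met.
  → All conditions met; jurisdiction exists.
The Varen High Bench:
  (a) The plaintiff resides in Galrow, which is not Varen. Condition met.
  (b) The claim is an employment claim — that alternative is enough. Satisfied.
  (c) The amount in controversy is $258,000, within the $500,000 ceiling — that alternative is enough. Met.
  (d) The amount in controversy is 258,000 dollars, which meets the $25,000 floor. Satisfied.
  (e) The claim is an employment claim, not a consumer claim, so one alternative holds. Met.
  → The court has jurisdiction.
The Circuit Court of Selria:
  (a) Quill Systems has its principal place of business in Harkport, which satisfies one of the alternatives. Satisfied.
  (b) Beck Kessit resides in Selria, so one alternative holds. Met.
  (c) The claim is an employment claim, not a contract claim. Condition met.
  (d) The plaintiff resides in Galrow, which is not Selria, so this disjunct is met. Condition met.
  → The court has jurisdiction.
Courts with jurisdiction: the Provincial Court of Selria, the Varen High Bench, the Circuit Court of Selria — 3 in total.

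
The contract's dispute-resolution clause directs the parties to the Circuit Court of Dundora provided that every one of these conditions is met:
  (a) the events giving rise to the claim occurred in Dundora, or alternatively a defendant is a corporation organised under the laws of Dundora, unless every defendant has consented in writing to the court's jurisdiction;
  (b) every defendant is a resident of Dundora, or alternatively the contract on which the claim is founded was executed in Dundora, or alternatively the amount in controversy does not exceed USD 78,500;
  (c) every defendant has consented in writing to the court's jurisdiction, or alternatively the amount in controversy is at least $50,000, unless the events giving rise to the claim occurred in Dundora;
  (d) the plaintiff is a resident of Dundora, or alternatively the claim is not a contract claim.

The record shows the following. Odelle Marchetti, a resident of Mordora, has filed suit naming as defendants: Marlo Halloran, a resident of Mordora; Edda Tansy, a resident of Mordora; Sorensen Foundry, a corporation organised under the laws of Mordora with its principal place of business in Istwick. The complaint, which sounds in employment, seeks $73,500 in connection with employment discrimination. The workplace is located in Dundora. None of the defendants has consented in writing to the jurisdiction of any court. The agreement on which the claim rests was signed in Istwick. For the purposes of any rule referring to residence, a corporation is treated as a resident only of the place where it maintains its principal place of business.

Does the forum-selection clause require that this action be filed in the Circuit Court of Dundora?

The Circuit Court of Dundora:
  (a) The operative events occurred in Dundora — that alternative is enough. Satisfied.
  (b) The amount in controversy is $73,500, within the $78,500 ceiling, so this disjunct is met. Satisfied.
  (c) The amount in controversy is 73,500 dollars, which meets the $50,000 floor — that alternative is enough. Met.
  (d) The claim is an employment claim, not a contract claim, which satisfies one of the alternatives. Met.
  → Forum clause is triggered.

Yes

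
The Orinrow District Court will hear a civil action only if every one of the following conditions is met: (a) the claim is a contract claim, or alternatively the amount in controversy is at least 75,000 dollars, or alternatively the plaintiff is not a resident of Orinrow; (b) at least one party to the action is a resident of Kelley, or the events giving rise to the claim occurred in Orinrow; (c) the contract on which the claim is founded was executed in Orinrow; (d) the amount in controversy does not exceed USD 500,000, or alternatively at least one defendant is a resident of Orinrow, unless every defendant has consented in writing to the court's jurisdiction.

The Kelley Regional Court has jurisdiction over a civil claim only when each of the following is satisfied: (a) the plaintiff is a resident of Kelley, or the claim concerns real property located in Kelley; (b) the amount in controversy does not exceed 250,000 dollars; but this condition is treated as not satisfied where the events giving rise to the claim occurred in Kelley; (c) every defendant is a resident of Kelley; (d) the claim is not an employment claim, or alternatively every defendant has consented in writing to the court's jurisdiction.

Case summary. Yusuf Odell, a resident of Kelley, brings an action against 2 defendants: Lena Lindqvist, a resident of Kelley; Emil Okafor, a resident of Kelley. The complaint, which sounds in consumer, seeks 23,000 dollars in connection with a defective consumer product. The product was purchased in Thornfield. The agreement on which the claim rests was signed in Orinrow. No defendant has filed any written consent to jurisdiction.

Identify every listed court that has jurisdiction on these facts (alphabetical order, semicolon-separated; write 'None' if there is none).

The Orinrow District Court:
  (a) The plaintiff resides in Kelley, which is not Orinrow, which satisfies one of the alternatives. Condition met.
  (b) Yusuf Odell resides in Kelley, so this disjunct is met. Satisfied.
  (c) The contract was executed in Orinrow. Satisfied.
  (d) The amount in controversy is 23,000 dollars, within the 500,000 dollars ceiling, so one alternative holds. Met.
  → Every requirement is satisfied — jurisdiction.
The Kelley Regional Court:
  (a) The plaintiff resides in Kelley, so one alternative holds. Satisfied.
  (b) The amount in controversy is 23,000 dollars, within the 250,000 dollars ceiling. The carve-out does not apply: the operative events occurred in Thornfield, not Kelley. Satisfied.
  (c) The defendants reside as follows — Lena Lindqvist in Kelley, Emil Okafor in Kelley — all in Kelley. Met.
  (d) The claim is a consumer claim, not an employment claim, so one alternative holds. Condition met.
  → Jurisdiction lies.

the Kelley Regional Court; the Orinrow District Court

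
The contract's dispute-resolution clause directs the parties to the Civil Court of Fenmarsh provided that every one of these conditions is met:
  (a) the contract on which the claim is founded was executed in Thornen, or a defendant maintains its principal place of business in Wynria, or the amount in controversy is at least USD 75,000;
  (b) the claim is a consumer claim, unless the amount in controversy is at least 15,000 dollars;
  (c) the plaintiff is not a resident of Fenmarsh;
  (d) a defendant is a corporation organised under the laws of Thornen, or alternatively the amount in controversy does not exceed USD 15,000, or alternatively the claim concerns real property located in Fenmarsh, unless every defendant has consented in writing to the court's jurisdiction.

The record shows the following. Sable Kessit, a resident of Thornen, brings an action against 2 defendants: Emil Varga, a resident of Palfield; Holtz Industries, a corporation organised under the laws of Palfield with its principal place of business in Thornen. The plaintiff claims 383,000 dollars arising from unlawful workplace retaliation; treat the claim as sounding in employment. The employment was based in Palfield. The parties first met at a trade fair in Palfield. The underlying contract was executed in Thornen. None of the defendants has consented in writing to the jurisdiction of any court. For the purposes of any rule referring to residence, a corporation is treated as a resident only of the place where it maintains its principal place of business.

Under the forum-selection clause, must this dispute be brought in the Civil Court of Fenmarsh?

No

The Civil Court of Fenmarsh:
  (a) The contract was executed in Thornen, which satisfies one of the alternatives. Satisfied.
  (b) The claim is an employment claim, not a consumer claim. But the amount in controversy is $383,000, which meets the USD 15,000 floor, and the 'unless' clause therefore excuses the requirement. Met.
  (c) The plaintiff resides in Thornen, which is not Fenmarsh. Satisfied.
  (d) The corporate defendant(s) are organised in Palfield, not Thornen; the amount in controversy is $383,000, above the USD 15,000 ceiling; the claim does not concern real property — no alternative holds. Nor does the 'unless' clause help: no such written consent has been filed. Not satisfied.
  → The clause does not apply.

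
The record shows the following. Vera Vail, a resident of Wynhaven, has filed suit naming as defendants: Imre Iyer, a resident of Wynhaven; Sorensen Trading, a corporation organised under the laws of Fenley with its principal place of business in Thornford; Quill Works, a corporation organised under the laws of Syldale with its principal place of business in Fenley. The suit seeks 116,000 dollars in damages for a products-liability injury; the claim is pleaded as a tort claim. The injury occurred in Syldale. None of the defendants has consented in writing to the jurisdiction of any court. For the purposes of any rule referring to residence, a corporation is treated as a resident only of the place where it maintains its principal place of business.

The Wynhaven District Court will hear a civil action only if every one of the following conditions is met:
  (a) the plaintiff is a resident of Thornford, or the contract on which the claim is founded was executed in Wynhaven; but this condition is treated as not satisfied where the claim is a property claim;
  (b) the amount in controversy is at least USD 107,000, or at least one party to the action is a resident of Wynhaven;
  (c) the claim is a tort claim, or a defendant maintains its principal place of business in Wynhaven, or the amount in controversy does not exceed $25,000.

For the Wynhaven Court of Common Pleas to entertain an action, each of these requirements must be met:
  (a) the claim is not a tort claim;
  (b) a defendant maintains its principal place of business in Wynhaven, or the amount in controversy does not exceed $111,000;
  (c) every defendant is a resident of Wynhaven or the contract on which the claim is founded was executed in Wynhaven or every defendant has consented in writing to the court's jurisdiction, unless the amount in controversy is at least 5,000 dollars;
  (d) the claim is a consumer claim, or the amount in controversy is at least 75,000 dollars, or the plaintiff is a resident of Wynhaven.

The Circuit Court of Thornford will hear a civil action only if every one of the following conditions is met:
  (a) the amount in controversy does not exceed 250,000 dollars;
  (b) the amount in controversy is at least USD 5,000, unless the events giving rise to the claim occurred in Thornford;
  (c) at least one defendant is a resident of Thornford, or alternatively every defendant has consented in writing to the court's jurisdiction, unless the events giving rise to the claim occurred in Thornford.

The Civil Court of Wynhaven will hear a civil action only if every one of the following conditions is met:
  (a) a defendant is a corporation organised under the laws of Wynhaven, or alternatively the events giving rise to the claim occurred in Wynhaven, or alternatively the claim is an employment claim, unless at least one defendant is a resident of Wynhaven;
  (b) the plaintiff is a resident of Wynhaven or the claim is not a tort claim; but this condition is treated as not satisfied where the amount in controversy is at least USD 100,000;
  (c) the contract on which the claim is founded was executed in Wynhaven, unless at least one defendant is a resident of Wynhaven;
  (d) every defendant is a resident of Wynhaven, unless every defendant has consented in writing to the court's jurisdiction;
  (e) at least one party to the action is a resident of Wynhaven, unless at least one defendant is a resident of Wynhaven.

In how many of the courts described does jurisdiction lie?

The Wynhaven District Court:
  (a) The plaintiff resides in Wynhaven, not Thornford; no contract (and hence no place of execution) is alleged — every alternative fails. Not met.
  (b) The amount in controversy is USD 116,000, which meets the USD 107,000 floor — that alternative is enough. Satisfied.
  (c) The claim is a tort claim — that alternative is enough. Condition met.
  → The court lacks jurisdiction.
The Wynhaven Court of Common Pleas:
  (a) The claim is a tort claim. Not met.
  (b) The corporate defendant(s) have their principal place of business in Fenley, Thornford, not Wynhaven; the amount in controversy is 116,000 dollars, above the $111,000 ceiling — no alternative holds. Not satisfied.
  (c) The defendants reside as follows — Imre Iyer in Wynhaven, Sorensen Trading in Thornford, Quill Works in Fenley — not all in Wynhaven; no contract (and hence no place of execution) is alleged; no such written consent has been filed — every alternative fails. The proviso rescues it, though: the amount in controversy is USD 116,000, which meets the 5,000 dollars floor. Met.
  (d) The amount in controversy is 116,000 dollars, which meets the $75,000 floor, which satisfies one of the alternatives. Met.
  → Not every requirement is met — no jurisdiction.
The Circuit Court of Thornford:
  (a) The amount in controversy is 116,000 dollars, within the USD 250,000 ceiling. Met.
  (b) The amount in controversy is USD 116,000, which meets the USD 5,000 floor. Condition met.
  (c) Sorensen Trading resides in Thornford — that alternative is enough. Met.
  → Jurisdiction lies.
The Civil Court of Wynhaven:
  (a) The corporate defendant(s) are organised in Fenley, Syldale, not Wynhaven; the operative events occurred in Syldale, not Wynhaven; the claim is a tort claim, not an employment claim — none of the alternatives is met. However, Imre Iyer resides in Wynhaven, so the 'unless' proviso supplies this condition. Met.
  (b) The plaintiff resides in Wynhaven, so one alternative holds. However, the amount in controversy is 116,000 dollars, which meets the $100,000 floor, which falls within the stated exception and so defeats the condition. Fails.
  (c) No contract (and hence no place of execution) is alleged. However, Imre Iyer resides in Wynhaven, so the 'unless' proviso supplies this condition. Condition met.
  (d) The defendants reside as follows — Imre Iyer in Wynhaven, Sorensen Trading in Thornford, Quill Works in Fenley — not all in Wynhaven. Nor does the 'unless' clause help: no such written consent has been filed. Fails.
  (e) Vera Vail resides in Wynhaven. Satisfied.
  → Not every requirement is met — no jurisdiction.
Courts with jurisdiction: the Circuit Court of Thornford — 1 in total.

1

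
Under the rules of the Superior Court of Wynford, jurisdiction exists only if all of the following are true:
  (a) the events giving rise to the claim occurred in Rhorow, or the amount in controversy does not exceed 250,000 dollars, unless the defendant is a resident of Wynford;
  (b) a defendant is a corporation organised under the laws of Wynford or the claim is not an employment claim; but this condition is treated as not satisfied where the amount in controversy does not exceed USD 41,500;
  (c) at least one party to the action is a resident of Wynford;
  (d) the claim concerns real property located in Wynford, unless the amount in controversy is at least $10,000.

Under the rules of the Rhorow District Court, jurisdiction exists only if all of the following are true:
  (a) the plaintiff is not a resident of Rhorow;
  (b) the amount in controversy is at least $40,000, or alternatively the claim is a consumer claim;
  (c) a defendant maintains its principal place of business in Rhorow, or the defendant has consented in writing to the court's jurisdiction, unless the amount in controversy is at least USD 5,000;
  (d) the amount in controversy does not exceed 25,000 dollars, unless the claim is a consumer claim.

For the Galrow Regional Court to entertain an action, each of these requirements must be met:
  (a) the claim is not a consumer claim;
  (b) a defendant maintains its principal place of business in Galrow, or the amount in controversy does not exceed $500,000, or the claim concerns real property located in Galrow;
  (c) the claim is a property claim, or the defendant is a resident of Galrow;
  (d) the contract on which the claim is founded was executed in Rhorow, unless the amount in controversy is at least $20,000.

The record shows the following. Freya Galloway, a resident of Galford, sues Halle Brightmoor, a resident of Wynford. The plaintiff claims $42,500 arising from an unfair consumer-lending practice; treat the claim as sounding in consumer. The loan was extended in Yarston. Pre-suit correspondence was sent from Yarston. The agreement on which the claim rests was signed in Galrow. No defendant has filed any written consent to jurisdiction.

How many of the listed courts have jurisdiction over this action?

2

The Superior Court of Wynford:
  (a) The amount in controversy is 42,500 dollars, within the USD 250,000 ceiling — that alternative is enough. Met.
  (b) The claim is a consumer claim, not an employment claim, which satisfies one of the alternatives. And the carve-out is inapplicable — the amount in controversy is USD 42,500, above the 41,500 dollars ceiling. Condition met.
  (c) Halle Brightmoor resides in Wynford. Satisfied.
  (d) The claim does not concern real property. The proviso rescues it, though: the amount in controversy is USD 42,500, which meets the $10,000 floor. Condition met.
  → All conditions met; jurisdiction exists.
The Rhorow District Court:
  (a) The plaintiff resides in Galford, which is not Rhorow. Condition met.
  (b) The amount in controversy is $42,500, which meets the 40,000 dollars floor, which satisfies one of the alternatives. Satisfied.
  (c) No defendant is a corporation; no such written consent has been filed — none of the alternatives is met. But the amount in controversy is $42,500, which meets the 5,000 dollars floor, and the 'unless' clause therefore excuses the requirement. Condition met.
  (d) The amount in controversy is USD 42,500, above the 25,000 dollars ceiling. The proviso rescues it, though: the claim is a consumer claim. Condition met.
  → All conditions met; jurisdiction exists.
The Galrow Regional Court:
  (a) The claim is a consumer claim. Not satisfied.
  (b) The amount in controversy is $42,500, within the $500,000 ceiling, so one alternative holds. Satisfied.
  (c) The claim is a consumer claim, not a property claim; the defendant resides in Wynford, not Galrow — no alternative holds. Condition not met.
  (d) The contract was executed in Galrow, not Rhorow. The proviso rescues it, though: the amount in controversy is USD 42,500, which meets the 20,000 dollars floor. Condition met.
  → At least one condition fails; no jurisdiction.
Courts with jurisdiction: the Superior Court of Wynford, the Rhorow District Court — 2 in total.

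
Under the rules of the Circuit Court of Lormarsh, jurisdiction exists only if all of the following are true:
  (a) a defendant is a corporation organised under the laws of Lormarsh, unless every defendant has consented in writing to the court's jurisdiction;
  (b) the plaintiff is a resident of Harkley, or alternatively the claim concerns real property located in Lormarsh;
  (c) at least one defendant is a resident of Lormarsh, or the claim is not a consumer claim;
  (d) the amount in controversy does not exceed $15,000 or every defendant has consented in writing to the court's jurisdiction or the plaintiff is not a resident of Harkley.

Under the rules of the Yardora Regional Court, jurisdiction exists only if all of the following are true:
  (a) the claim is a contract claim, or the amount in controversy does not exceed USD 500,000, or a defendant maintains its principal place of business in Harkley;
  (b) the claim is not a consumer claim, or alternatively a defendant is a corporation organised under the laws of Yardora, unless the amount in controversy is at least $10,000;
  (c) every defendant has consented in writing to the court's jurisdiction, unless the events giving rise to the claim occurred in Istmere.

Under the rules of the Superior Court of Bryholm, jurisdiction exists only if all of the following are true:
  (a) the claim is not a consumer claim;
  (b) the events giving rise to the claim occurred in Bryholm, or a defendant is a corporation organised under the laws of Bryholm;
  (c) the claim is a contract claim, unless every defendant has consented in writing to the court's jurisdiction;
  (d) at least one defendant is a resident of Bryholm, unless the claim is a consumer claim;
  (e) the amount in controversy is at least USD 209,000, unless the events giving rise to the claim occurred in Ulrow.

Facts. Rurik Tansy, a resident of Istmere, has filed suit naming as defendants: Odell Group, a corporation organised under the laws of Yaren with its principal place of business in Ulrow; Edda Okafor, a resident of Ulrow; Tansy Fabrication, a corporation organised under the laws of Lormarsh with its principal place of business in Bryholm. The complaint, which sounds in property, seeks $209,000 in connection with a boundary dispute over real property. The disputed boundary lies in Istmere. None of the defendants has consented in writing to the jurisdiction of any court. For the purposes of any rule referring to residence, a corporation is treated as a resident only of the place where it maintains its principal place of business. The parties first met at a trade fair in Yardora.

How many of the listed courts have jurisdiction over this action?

The Circuit Court of Lormarsh:
  (a) Tansy Fabrication is organised under the laws of Lormarsh. Condition met.
  (b) The plaintiff resides in Istmere, not Harkley; the property lies in Istmere, not Lormarsh — none of the alternatives is met. Not satisfied.
  (c) The claim is a property claim, not a consumer claim, so this disjunct is met. Condition met.
  (d) The plaintiff resides in Istmere, which is not Harkley, which satisfies one of the alternatives. Met.
  → The court lacks jurisdiction.
The Yardora Regional Court:
  (a) The amount in controversy is 209,000 dollars, within the USD 500,000 ceiling, so this disjunct is met. Met.
  (b) The claim is a property claim, not a consumer claim, so one alternative holds. Satisfied.
  (c) No such written consent has been filed. The proviso rescues it, though: the operative events occurred in Istmere. Condition met.
  → All conditions met; jurisdiction exists.
The Superior Court of Bryholm:
  (a) The claim is a property claim, not a consumer claim. Condition met.
  (b) The operative events occurred in Istmere, not Bryholm; the corporate defendant(s) are organised in Lormarsh, Yaren, not Bryholm — every alternative fails. Not satisfied.
  (c) The claim is a property claim, not a contract claim. Nor does the 'unless' clause help: no such written consent has been filed. Condition not met.
  (d) Tansy Fabrication resides in Bryholm. Satisfied.
  (e) The amount in controversy is 209,000 dollars, which meets the $209,000 floor. Satisfied.
  → Not every requirement is met — no jurisdiction.
Courts with jurisdiction: the Yardora Regional Court — 1 in total.

1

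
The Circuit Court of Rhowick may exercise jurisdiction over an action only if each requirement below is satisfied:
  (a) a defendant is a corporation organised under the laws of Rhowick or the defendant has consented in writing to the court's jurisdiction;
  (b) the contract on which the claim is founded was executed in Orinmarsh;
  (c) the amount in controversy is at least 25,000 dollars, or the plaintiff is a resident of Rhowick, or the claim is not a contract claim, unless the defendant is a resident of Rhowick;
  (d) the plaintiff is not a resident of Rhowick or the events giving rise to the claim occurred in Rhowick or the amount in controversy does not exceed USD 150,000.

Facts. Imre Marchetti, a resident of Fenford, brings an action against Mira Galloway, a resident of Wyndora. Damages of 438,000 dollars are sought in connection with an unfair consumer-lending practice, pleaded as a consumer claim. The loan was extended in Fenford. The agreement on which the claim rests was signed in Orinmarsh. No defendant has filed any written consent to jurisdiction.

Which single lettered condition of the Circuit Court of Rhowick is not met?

The Circuit Court of Rhowick:
  (a) No defendant is a corporation; no such written consent has been filed — every alternative fails. Fails.
  (b) The contract was executed in Orinmarsh. Met.
  (c) The amount in controversy is USD 438,000, which meets the 25,000 dollars floor, so one alternative holds. Condition met.
  (d) The plaintiff resides in Fenford, which is not Rhowick — that alternative is enough. Condition met.
Only condition (a) fails.

(a)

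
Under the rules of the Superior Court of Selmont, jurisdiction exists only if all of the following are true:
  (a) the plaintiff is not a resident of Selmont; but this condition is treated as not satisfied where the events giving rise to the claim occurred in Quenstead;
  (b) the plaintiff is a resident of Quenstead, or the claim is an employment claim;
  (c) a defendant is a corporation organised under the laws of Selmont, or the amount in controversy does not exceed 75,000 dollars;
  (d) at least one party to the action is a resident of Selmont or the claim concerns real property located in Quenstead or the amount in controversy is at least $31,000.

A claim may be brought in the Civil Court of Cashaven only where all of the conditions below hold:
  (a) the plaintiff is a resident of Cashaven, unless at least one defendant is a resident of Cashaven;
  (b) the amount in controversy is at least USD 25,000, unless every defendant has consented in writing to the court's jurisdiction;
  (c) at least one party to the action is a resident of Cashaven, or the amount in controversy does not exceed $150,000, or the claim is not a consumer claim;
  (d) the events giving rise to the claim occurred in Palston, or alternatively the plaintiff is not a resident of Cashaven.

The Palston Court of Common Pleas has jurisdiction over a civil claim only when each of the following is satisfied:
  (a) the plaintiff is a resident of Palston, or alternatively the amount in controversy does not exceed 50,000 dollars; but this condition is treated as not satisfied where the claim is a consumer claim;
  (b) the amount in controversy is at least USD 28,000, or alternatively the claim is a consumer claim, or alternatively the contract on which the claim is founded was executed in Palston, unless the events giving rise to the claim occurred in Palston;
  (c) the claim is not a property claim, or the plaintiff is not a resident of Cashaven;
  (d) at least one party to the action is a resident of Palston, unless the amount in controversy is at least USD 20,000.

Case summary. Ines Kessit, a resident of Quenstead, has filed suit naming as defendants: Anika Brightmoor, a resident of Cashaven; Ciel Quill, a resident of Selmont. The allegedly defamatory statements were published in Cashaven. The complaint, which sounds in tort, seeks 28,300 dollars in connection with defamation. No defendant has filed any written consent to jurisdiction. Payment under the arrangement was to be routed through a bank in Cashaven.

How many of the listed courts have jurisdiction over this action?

3

The Superior Court of Selmont:
  (a) The plaintiff resides in Quenstead, which is not Selmont. The carve-out does not apply: the operative events occurred in Cashaven, not Quenstead. Satisfied.
  (b) The plaintiff resides in Quenstead — that alternative is enough. Condition met.
  (c) The amount in controversy is 28,300 dollars, within the USD 75,000 ceiling, so this disjunct is met. Condition met.
  (d) Ciel Quill resides in Selmont, so one alternative holds. Satisfied.
  → Every requirement is satisfied — jurisdiction.
The Civil Court of Cashaven:
  (a) The plaintiff resides in Quenstead, not Cashaven. The proviso rescues it, though: Anika Brightmoor resides in Cashaven. Satisfied.
  (b) The amount in controversy is USD 28,300, which meets the 25,000 dollars floor. Met.
  (c) Anika Brightmoor resides in Cashaven, so this disjunct is met. Condition met.
  (d) The plaintiff resides in Quenstead, which is not Cashaven — that alternative is enough. Satisfied.
  → Every requirement is satisfied — jurisdiction.
The Palston Court of Common Pleas:
  (a) The amount in controversy is $28,300, within the 50,000 dollars ceiling, so this disjunct is met. And the carve-out is inapplicable — the claim is a tort claim, not a consumer claim. Condition met.
  (b) The amount in controversy is 28,300 dollars, which meets the $28,000 floor — that alternative is enough. Satisfied.
  (c) The claim is a tort claim, not a property claim, so this disjunct is met. Condition met.
  (d) No party resides in Palston. But the amount in controversy is USD 28,300, which meets the $20,000 floor, and the 'unless' clause therefore excuses the requirement. Satisfied.
  → The court has jurisdiction.
Courts with jurisdiction: the Superior Court of Selmont, the Civil Court of Cashaven, the Palston Court of Common Pleas — 3 in total.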